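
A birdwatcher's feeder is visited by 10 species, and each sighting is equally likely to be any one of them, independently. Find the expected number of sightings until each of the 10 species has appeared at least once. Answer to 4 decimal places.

29.2897

After k distinct species have appeared, the next sighting gives a new one with probability (10-k)/10, so the expected wait for the (k+1)-th is 10/(10-k).
E[T] = 10/10 + 10/9 + 10/8 + ... + 10/2 + 10/1 = 10·H_{10}.
H_{10} = 2.92897, so E[T] = 29.28968.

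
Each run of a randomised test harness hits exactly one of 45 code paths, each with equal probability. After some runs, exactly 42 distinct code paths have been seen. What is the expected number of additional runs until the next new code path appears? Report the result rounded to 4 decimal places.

15.0000

Each run yields a new code path with probability (45-42)/45 = 3/45, so the wait is geometric with mean 45/3.
E = 45/3 = 15.00000.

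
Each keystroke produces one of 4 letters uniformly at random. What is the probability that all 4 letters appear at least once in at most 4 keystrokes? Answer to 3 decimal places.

0.094

By inclusion–exclusion over which letters are missing,
P(all seen) = Σ_{j=0}^{4} (-1)^j C(4,j)((4-j)/4)^4
= 1.0000 - 1.2656 + 0.3750 - 0.0156 + 0.0000
= 0.0938.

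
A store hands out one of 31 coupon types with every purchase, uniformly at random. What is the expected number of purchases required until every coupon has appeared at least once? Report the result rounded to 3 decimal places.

124.845

The wait to go from k to k+1 distinct coupons is geometric with mean 31/(31-k).
E[T] = 31/31 + 31/30 + 31/29 + ... + 31/2 + 31/1 = 31·H_{31}.
H_{31} = 4.0272, so E[T] = 124.8446.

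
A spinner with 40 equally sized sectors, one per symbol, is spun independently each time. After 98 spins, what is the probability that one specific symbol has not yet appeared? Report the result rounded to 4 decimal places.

On each spin the fixed symbol fails to appear with probability 39/40.
P(still missing after 98) = (39/40)^98 = 0.08365.

0.0836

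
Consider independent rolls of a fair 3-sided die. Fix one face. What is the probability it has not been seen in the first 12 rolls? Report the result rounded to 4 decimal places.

0.0077

Each roll misses the fixed face with probability (3-1)/3 = 2/3, independently.
P(still missing after 12) = (2/3)^12 = 0.00771.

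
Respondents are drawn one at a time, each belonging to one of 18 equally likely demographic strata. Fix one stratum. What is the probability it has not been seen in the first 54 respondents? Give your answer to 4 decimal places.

0.0457

On each respondent the fixed stratum fails to appear with probability 17/18.
P(still missing after 54) = (17/18)^54 = 0.04566.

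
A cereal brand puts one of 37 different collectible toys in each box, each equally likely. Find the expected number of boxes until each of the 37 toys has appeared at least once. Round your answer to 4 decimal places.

155.4587

Split into phases: going from k distinct to k+1 distinct takes on average 37/(37-k) boxes.
E[T] = 37/37 + 37/36 + 37/35 + ... + 37/2 + 37/1 = 37·H_{37}.
H_{37} = 4.20159, so E[T] = 155.45869.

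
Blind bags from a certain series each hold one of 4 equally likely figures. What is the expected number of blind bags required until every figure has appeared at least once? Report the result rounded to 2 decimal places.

After k distinct figures have appeared, the next blind bag gives a new one with probability (4-k)/4, so the expected wait for the (k+1)-th is 4/(4-k).
E[T] = 4/4 + 4/3 + 4/2 + 4/1 = 4·H_{4}.
H_{4} = 2.083, so E[T] = 8.333.

8.33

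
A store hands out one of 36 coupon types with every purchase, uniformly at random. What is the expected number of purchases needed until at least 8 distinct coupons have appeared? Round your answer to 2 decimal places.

With k distinct coupons already seen, the next new one arrives after an expected 36/(36-k) purchases.
Sum over k = 0,...,7: E = 36/36 + 36/35 + 36/34 + ... + 36/30 + 36/29 = 8.906.

8.91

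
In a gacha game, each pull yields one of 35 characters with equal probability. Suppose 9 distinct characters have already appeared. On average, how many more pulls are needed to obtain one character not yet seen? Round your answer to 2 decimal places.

1.35

The number of pulls until the next new character is geometric with success probability 26/35, so its mean is 35/26.
E = 35/26 = 1.346.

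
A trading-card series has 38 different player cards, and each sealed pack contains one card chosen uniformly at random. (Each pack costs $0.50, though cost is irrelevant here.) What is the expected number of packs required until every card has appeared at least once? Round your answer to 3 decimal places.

160.660

After k distinct cards have appeared, the next pack gives a new one with probability (38-k)/38, so the expected wait for the (k+1)-th is 38/(38-k).
E[T] = 38/38 + 38/37 + 38/36 + ... + 38/2 + 38/1 = 38·H_{38}.
H_{38} = 4.2279, so E[T] = 160.6603.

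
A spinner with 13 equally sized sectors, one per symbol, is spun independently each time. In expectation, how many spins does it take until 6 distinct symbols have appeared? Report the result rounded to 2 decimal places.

7.63

With k distinct symbols already seen, the next new one arrives after an expected 13/(13-k) spins.
Sum over k = 0,...,5: E = 13/13 + 13/12 + 13/11 + 13/10 + 13/9 + 13/8 = 7.635.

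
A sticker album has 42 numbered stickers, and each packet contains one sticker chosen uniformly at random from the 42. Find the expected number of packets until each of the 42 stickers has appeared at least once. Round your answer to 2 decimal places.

After k distinct stickers have appeared, the next packet gives a new one with probability (42-k)/42, so the expected wait for the (k+1)-th is 42/(42-k).
E[T] = 42/42 + 42/41 + 42/40 + ... + 42/2 + 42/1 = 42·H_{42}.
H_{42} = 4.327, so E[T] = 181.723.

181.72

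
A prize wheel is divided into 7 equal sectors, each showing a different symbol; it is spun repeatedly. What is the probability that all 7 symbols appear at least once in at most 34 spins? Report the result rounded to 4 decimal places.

0.9632

Let A_i be the event that symbol i is missing after 34 spins. By inclusion–exclusion on the A_i,
P(all seen) = Σ_{j=0}^{7} (-1)^j C(7,j)((7-j)/7)^34
= 1.00000 - 0.03706 + 0.00023 - 0.00000 + 0.00000 - 0.00000 + 0.00000 - 0.00000
= 0.96317.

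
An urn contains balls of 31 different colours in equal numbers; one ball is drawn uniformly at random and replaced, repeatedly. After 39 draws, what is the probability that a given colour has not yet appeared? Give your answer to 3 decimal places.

0.278

On each draw the fixed colour fails to appear with probability 30/31.
P(still missing after 39) = (30/31)^39 = 0.2784.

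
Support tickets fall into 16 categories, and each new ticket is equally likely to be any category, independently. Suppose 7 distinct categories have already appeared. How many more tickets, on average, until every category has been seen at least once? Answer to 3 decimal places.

45.263

From k distinct to k+1 distinct takes on average 16/(16-k) tickets.
Sum over k = 7,...,15: E = 16/9 + 16/8 + 16/7 + ... + 16/2 + 16/1 = 45.2635.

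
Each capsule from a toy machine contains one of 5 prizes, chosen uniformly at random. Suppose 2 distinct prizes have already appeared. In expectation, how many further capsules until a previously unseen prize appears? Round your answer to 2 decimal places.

Each capsule yields a new prize with probability (5-2)/5 = 3/5, so the wait is geometric with mean 5/3.
E = 5/3 = 1.667.

1.67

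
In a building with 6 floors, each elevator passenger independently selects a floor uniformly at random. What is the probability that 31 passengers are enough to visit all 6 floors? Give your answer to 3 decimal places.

By inclusion–exclusion over which floors are missing,
P(all seen) = Σ_{j=0}^{6} (-1)^j C(6,j)((6-j)/6)^31
= 1.0000 - 0.0211 + 0.0001 - 0.0000 + 0.0000 - 0.0000 + 0.0000
= 0.9790.

0.979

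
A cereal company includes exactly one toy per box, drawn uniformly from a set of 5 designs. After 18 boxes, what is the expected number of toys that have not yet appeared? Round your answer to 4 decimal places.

For each toy, P(unseen after 18) = (4/5)^18 = 0.01801.
By linearity of expectation, E[unseen] = 5·(4/5)^18 = 0.09007.

0.0901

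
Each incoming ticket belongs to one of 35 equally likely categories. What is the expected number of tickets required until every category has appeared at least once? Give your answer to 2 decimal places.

145.14

Split into phases: going from k distinct to k+1 distinct takes on average 35/(35-k) tickets.
E[T] = 35/35 + 35/34 + 35/33 + ... + 35/2 + 35/1 = 35·H_{35}.
H_{35} = 4.147, so E[T] = 145.137.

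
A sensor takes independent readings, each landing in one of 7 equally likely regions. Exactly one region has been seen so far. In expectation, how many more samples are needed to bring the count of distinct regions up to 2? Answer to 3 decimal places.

From k distinct to k+1 distinct takes on average 7/(7-k) samples.
Only the k = 1 term is needed: E = 7/6 = 1.1667.

1.167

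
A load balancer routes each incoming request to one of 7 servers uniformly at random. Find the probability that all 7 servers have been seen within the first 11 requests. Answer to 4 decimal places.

0.1631

By inclusion–exclusion over which servers are missing,
P(all seen) = Σ_{j=0}^{7} (-1)^j C(7,j)((7-j)/7)^11
= 1.00000 - 1.28435 + 0.51857 - 0.07424 + 0.00314 - 0.00002 + 0.00000 - 0.00000
= 0.16310.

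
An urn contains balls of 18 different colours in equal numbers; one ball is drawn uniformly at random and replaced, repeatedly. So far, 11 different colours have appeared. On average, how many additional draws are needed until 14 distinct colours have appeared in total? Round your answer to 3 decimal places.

9.171

With k distinct colours already seen, the next new one takes an expected 18/(18-k) draws.
Sum over k = 11,...,13: E = 18/7 + 18/6 + 18/5 = 9.1714.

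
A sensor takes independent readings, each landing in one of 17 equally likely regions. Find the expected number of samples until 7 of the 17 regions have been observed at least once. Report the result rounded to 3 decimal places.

With k distinct regions already seen, the next new one arrives after an expected 17/(17-k) samples.
Sum over k = 0,...,6: E = 17/17 + 17/16 + 17/15 + ... + 17/12 + 17/11 = 8.6799.

8.680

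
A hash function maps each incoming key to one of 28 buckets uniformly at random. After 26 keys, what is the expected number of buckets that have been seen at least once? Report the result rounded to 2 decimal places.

17.12

For each bucket, P(seen in 26 keys) = 1 - (27/28)^26 = 0.612.
By linearity of expectation, E[distinct seen] = 28·(1 - (27/28)^26) = 17.123.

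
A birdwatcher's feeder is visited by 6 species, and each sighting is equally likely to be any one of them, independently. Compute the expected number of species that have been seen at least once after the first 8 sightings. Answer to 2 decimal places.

4.60

For each species, P(seen in 8 sightings) = 1 - (5/6)^8 = 0.767.
By linearity of expectation, E[distinct seen] = 6·(1 - (5/6)^8) = 4.605.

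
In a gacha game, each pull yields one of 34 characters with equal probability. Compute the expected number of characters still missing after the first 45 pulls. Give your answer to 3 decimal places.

For each character, P(unseen after 45) = (33/34)^45 = 0.2610.
By linearity of expectation, E[unseen] = 34·(33/34)^45 = 8.8727.

8.873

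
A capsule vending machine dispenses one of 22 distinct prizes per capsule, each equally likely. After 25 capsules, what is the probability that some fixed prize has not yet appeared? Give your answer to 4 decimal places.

On each capsule the fixed prize fails to appear with probability 21/22.
P(still missing after 25) = (21/22)^25 = 0.31255.

0.3125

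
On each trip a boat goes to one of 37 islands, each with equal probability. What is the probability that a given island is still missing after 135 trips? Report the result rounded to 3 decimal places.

On each trip the fixed island fails to appear with probability 36/37.
P(still missing after 135) = (36/37)^135 = 0.0248.

0.025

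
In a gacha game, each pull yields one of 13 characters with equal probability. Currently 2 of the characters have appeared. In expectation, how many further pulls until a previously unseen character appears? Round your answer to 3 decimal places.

1.182

Each pull yields a new character with probability (13-2)/13 = 11/13, so the wait is geometric with mean 13/11.
E = 13/11 = 1.1818.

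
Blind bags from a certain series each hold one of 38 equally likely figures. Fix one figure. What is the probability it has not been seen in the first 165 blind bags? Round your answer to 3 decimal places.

0.012

On each blind bag the fixed figure fails to appear with probability 37/38.
P(still missing after 165) = (37/38)^165 = 0.0123.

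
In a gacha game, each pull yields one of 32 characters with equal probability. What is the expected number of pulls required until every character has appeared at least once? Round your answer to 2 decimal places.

129.87

Split into phases: going from k distinct to k+1 distinct takes on average 32/(32-k) pulls.
E[T] = 32/32 + 32/31 + 32/30 + ... + 32/2 + 32/1 = 32·H_{32}.
H_{32} = 4.058, so E[T] = 129.872.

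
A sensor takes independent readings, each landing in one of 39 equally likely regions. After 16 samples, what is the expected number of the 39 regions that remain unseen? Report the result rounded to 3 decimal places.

25.738

For each region, P(unseen after 16) = (38/39)^16 = 0.6599.
By linearity of expectation, E[unseen] = 39·(38/39)^16 = 25.7376.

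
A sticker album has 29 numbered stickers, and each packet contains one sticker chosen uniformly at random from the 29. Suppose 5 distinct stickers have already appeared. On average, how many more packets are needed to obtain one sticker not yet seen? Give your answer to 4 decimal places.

1.2083

Each packet yields a new sticker with probability (29-5)/29 = 24/29, so the wait is geometric with mean 29/24.
E = 29/24 = 1.20833.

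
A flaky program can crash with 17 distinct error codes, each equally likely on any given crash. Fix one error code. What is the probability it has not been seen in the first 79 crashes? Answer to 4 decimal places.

On each crash the fixed error code fails to appear with probability 16/17.
P(still missing after 79) = (16/17)^79 = 0.00832.

0.0083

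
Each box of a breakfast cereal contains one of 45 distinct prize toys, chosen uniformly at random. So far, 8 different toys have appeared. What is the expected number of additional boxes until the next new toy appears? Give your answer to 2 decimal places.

Each box yields a new toy with probability (45-8)/45 = 37/45, so the wait is geometric with mean 45/37.
E = 45/37 = 1.216.

1.22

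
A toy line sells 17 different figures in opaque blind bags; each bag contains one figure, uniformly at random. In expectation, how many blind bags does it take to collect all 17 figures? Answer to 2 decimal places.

The wait to go from k to k+1 distinct figures is geometric with mean 17/(17-k).
E[T] = 17/17 + 17/16 + 17/15 + ... + 17/2 + 17/1 = 17·H_{17}.
H_{17} = 3.440, so E[T] = 58.472.

58.47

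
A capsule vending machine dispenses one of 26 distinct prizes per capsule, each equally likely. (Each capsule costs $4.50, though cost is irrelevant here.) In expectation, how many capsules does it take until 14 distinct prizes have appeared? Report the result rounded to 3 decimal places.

19.531

Going from k to k+1 distinct takes a geometric number of capsules with mean 26/(26-k).
Sum over k = 0,...,13: E = 26/26 + 26/25 + 26/24 + ... + 26/14 + 26/13 = 19.5314.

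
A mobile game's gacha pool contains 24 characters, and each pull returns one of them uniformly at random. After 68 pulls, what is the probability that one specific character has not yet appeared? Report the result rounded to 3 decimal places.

Each pull misses the fixed character with probability (24-1)/24 = 23/24, independently.
P(still missing after 68) = (23/24)^68 = 0.0554.

0.055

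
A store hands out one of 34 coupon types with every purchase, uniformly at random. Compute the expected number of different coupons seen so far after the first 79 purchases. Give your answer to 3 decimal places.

30.785

For each coupon, P(seen in 79 purchases) = 1 - (33/34)^79 = 0.9054.
By linearity of expectation, E[distinct seen] = 34·(1 - (33/34)^79) = 30.7845.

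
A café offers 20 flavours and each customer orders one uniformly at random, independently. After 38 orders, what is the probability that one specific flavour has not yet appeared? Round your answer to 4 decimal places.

0.1424

Each order misses the fixed flavour with probability (20-1)/20 = 19/20, independently.
P(still missing after 38) = (19/20)^38 = 0.14240.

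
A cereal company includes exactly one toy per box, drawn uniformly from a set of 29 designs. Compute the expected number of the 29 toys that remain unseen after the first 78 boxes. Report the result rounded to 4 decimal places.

For each toy, P(unseen after 78) = (28/29)^78 = 0.06476.
By linearity of expectation, E[unseen] = 29·(28/29)^78 = 1.87794.

1.8779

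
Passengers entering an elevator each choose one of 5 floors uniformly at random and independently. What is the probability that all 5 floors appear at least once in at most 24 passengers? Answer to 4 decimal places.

0.9764

Let A_i be the event that floor i is missing after 24 passengers. By inclusion–exclusion on the A_i,
P(all seen) = Σ_{j=0}^{5} (-1)^j C(5,j)((5-j)/5)^24
= 1.00000 - 0.02361 + 0.00005 - 0.00000 + 0.00000 - 0.00000
= 0.97644.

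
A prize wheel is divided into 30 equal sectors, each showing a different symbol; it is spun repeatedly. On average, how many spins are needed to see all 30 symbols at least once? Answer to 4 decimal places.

119.8496

The wait to go from k to k+1 distinct symbols is geometric with mean 30/(30-k).
E[T] = 30/30 + 30/29 + 30/28 + ... + 30/2 + 30/1 = 30·H_{30}.
H_{30} = 3.99499, so E[T] = 119.84961.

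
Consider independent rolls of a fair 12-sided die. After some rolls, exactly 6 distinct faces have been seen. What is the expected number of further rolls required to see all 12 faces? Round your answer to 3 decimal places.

29.400

The wait to go from k to k+1 distinct faces is geometric with mean 12/(12-k).
Sum over k = 6,...,11: E = 12/6 + 12/5 + 12/4 + 12/3 + 12/2 + 12/1 = 29.4000.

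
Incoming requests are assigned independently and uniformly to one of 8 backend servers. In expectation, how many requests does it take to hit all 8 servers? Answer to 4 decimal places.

21.7429

The wait to go from k to k+1 distinct servers is geometric with mean 8/(8-k).
E[T] = 8/8 + 8/7 + 8/6 + ... + 8/2 + 8/1 = 8·H_{8}.
H_{8} = 2.71786, so E[T] = 21.74286.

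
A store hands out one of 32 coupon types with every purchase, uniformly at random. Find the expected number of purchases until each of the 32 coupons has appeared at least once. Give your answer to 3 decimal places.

Split into phases: going from k distinct to k+1 distinct takes on average 32/(32-k) purchases.
E[T] = 32/32 + 32/31 + 32/30 + ... + 32/2 + 32/1 = 32·H_{32}.
H_{32} = 4.0585, so E[T] = 129.8718.

129.872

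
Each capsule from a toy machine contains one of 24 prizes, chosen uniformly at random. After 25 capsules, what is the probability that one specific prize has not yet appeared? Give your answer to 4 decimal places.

On each capsule the fixed prize fails to appear with probability 23/24.
P(still missing after 25) = (23/24)^25 = 0.34508.

0.3451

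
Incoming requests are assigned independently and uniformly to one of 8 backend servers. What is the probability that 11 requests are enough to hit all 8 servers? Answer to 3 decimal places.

0.056

By inclusion–exclusion over which servers are missing,
P(all seen) = Σ_{j=0}^{8} (-1)^j C(8,j)((8-j)/8)^11
= 1.0000 - 1.8415 + 1.1826 - 0.3183 + 0.0342 - 0.0012 + 0.0000 - 0.0000 + 0.0000
= 0.0558.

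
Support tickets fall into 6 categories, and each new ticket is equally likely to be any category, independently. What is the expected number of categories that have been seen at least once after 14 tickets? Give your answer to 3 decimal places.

For each category, P(seen in 14 tickets) = 1 - (5/6)^14 = 0.9221.
By linearity of expectation, E[distinct seen] = 6·(1 - (5/6)^14) = 5.5327.

5.533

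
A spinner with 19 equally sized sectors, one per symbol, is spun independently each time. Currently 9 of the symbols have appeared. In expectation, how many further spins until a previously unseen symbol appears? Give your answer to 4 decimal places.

1.9000

The number of spins until the next new symbol is geometric with success probability 10/19, so its mean is 19/10.
E = 19/10 = 1.90000.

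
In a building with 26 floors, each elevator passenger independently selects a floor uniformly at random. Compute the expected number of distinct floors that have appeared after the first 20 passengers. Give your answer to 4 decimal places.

For each floor, P(seen in 20 passengers) = 1 - (25/26)^20 = 0.54361.
By linearity of expectation, E[distinct seen] = 26·(1 - (25/26)^20) = 14.13394.

14.1339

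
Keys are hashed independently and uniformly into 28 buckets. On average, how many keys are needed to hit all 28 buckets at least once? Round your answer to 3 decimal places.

109.961

After k distinct buckets have appeared, the next key gives a new one with probability (28-k)/28, so the expected wait for the (k+1)-th is 28/(28-k).
E[T] = 28/28 + 28/27 + 28/26 + ... + 28/2 + 28/1 = 28·H_{28}.
H_{28} = 3.9272, so E[T] = 109.9608.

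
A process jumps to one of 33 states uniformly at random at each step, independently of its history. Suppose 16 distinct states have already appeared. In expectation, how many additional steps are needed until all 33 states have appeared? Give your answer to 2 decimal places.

113.51

From k distinct to k+1 distinct takes on average 33/(33-k) steps.
Sum over k = 16,...,32: E = 33/17 + 33/16 + 33/15 + ... + 33/2 + 33/1 = 113.505.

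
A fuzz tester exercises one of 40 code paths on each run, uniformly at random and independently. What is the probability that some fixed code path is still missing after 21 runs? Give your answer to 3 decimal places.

0.588

On each run the fixed code path fails to appear with probability 39/40.
P(still missing after 21) = (39/40)^21 = 0.5876.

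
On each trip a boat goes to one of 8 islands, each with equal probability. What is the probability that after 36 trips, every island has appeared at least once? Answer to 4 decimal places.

By inclusion–exclusion over which islands are missing,
P(all seen) = Σ_{j=0}^{8} (-1)^j C(8,j)((8-j)/8)^36
= 1.00000 - 0.06537 + 0.00089 - 0.00000 + 0.00000 - 0.00000 + 0.00000 - 0.00000 + 0.00000
= 0.93552.

0.9355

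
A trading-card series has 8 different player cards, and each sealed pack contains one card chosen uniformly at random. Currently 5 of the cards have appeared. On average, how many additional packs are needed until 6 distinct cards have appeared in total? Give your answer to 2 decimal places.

2.67

The wait to go from k to k+1 distinct cards is geometric with mean 8/(8-k).
Only the k = 5 term is needed: E = 8/3 = 2.667.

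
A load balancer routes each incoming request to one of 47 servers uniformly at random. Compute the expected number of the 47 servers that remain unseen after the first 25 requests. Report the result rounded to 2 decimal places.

For each server, P(unseen after 25) = (46/47)^25 = 0.584.
By linearity of expectation, E[unseen] = 47·(46/47)^25 = 27.453.

27.45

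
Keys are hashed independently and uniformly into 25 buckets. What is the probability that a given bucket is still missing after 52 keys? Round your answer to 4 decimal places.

0.1197

Each key misses the fixed bucket with probability (25-1)/25 = 24/25, independently.
P(still missing after 52) = (24/25)^52 = 0.11970.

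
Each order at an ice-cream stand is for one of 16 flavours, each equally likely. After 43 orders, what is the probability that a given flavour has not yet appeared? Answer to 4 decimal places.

0.0623

On each order the fixed flavour fails to appear with probability 15/16.
P(still missing after 43) = (15/16)^43 = 0.06234.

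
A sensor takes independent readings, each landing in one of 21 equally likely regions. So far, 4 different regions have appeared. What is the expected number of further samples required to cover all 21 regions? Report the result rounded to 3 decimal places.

With k distinct regions already seen, the next new one takes an expected 21/(21-k) samples.
Sum over k = 4,...,20: E = 21/17 + 21/16 + 21/15 + ... + 21/2 + 21/1 = 72.2306.

72.231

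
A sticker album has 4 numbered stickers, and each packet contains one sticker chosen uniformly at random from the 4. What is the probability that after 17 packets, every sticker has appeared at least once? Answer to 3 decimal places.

Let A_i be the event that sticker i is missing after 17 packets. By inclusion–exclusion on the A_i,
P(all seen) = Σ_{j=0}^{4} (-1)^j C(4,j)((4-j)/4)^17
= 1.0000 - 0.0301 + 0.0000 - 0.0000 + 0.0000
= 0.9700.

0.970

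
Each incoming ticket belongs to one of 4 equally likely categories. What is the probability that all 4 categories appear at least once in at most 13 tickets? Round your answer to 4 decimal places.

0.9057

By inclusion–exclusion over which categories are missing,
P(all seen) = Σ_{j=0}^{4} (-1)^j C(4,j)((4-j)/4)^13
= 1.00000 - 0.09503 + 0.00073 - 0.00000 + 0.00000
= 0.90570.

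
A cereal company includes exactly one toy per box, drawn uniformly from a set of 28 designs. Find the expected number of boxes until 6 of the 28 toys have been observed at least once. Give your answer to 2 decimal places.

Going from k to k+1 distinct takes a geometric number of boxes with mean 28/(28-k).
Sum over k = 0,...,5: E = 28/28 + 28/27 + 28/26 + 28/25 + 28/24 + 28/23 = 6.618.

6.62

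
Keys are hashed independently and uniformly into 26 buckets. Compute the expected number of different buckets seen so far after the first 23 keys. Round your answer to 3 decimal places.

15.451

For each bucket, P(seen in 23 keys) = 1 - (25/26)^23 = 0.5943.
By linearity of expectation, E[distinct seen] = 26·(1 - (25/26)^23) = 15.4511.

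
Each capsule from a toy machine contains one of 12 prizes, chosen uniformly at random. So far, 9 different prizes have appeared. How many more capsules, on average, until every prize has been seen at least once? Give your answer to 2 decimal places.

From k distinct to k+1 distinct takes on average 12/(12-k) capsules.
Sum over k = 9,...,11: E = 12/3 + 12/2 + 12/1 = 22.000.

22.00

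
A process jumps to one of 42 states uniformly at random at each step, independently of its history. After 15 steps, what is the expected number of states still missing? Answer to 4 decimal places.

For each state, P(unseen after 15) = (41/42)^15 = 0.69666.
By linearity of expectation, E[unseen] = 42·(41/42)^15 = 29.25956.

29.2596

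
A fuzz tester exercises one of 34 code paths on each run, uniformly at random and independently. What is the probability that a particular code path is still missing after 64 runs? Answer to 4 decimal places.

0.1480

On each run the fixed code path fails to appear with probability 33/34.
P(still missing after 64) = (33/34)^64 = 0.14799.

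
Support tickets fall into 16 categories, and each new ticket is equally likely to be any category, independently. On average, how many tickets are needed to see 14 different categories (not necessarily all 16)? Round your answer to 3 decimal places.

With k distinct categories already seen, the next new one arrives after an expected 16/(16-k) tickets.
Sum over k = 0,...,13: E = 16/16 + 16/15 + 16/14 + ... + 16/4 + 16/3 = 30.0917.

30.092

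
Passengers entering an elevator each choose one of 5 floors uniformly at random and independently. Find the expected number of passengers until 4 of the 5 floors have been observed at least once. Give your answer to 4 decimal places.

Going from k to k+1 distinct takes a geometric number of passengers with mean 5/(5-k).
Sum over k = 0,...,3: E = 5/5 + 5/4 + 5/3 + 5/2 = 6.41667.

6.4167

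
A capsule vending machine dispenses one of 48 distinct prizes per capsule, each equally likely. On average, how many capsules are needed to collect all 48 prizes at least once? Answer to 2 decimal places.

214.02

Split into phases: going from k distinct to k+1 distinct takes on average 48/(48-k) capsules.
E[T] = 48/48 + 48/47 + 48/46 + ... + 48/2 + 48/1 = 48·H_{48}.
H_{48} = 4.459, so E[T] = 214.022.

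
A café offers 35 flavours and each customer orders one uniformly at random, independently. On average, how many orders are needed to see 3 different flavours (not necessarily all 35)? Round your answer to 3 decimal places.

3.090

With k distinct flavours already seen, the next new one arrives after an expected 35/(35-k) orders.
Sum over k = 0,...,2: E = 35/35 + 35/34 + 35/33 = 3.0900.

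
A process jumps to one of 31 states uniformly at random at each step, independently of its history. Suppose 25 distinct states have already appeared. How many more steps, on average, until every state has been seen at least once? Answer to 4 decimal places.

75.9500

The wait to go from k to k+1 distinct states is geometric with mean 31/(31-k).
Sum over k = 25,...,30: E = 31/6 + 31/5 + 31/4 + 31/3 + 31/2 + 31/1 = 75.95000.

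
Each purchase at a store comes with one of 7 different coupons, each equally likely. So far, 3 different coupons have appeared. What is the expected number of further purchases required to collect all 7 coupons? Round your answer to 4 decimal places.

14.5833

From k distinct to k+1 distinct takes on average 7/(7-k) purchases.
Sum over k = 3,...,6: E = 7/4 + 7/3 + 7/2 + 7/1 = 14.58333.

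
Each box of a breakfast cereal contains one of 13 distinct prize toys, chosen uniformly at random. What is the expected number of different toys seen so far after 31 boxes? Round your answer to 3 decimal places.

11.913

For each toy, P(seen in 31 boxes) = 1 - (12/13)^31 = 0.9164.
By linearity of expectation, E[distinct seen] = 13·(1 - (12/13)^31) = 11.9128.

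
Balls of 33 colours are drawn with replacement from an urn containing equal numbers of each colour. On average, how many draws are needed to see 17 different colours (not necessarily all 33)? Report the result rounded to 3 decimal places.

23.366

Going from k to k+1 distinct takes a geometric number of draws with mean 33/(33-k).
Sum over k = 0,...,16: E = 33/33 + 33/32 + 33/31 + ... + 33/18 + 33/17 = 23.3663.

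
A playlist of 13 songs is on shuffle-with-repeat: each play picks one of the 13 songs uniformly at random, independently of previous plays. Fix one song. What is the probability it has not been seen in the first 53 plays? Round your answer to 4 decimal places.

0.0144

Each play misses the fixed song with probability (13-1)/13 = 12/13, independently.
P(still missing after 53) = (12/13)^53 = 0.01438.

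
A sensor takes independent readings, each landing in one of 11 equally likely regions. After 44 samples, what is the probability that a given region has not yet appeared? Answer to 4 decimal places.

On each sample the fixed region fails to appear with probability 10/11.
P(still missing after 44) = (10/11)^44 = 0.01509.

0.0151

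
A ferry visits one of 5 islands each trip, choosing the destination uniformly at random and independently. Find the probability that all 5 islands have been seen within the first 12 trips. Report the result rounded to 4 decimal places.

By inclusion–exclusion over which islands are missing,
P(all seen) = Σ_{j=0}^{5} (-1)^j C(5,j)((5-j)/5)^12
= 1.00000 - 0.34360 + 0.02177 - 0.00017 + 0.00000 - 0.00000
= 0.67800.

0.6780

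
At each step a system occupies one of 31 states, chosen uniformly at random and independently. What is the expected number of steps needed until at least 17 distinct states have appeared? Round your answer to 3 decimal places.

24.046

With k distinct states already seen, the next new one arrives after an expected 31/(31-k) steps.
Sum over k = 0,...,16: E = 31/31 + 31/30 + 31/29 + ... + 31/16 + 31/15 = 24.0462.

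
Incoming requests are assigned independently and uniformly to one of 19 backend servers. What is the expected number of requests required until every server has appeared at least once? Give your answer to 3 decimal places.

After k distinct servers have appeared, the next request gives a new one with probability (19-k)/19, so the expected wait for the (k+1)-th is 19/(19-k).
E[T] = 19/19 + 19/18 + 19/17 + ... + 19/2 + 19/1 = 19·H_{19}.
H_{19} = 3.5477, so E[T] = 67.4071.

67.407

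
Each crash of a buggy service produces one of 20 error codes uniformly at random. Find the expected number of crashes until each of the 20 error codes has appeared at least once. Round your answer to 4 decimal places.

71.9548

After k distinct error codes have appeared, the next crash gives a new one with probability (20-k)/20, so the expected wait for the (k+1)-th is 20/(20-k).
E[T] = 20/20 + 20/19 + 20/18 + ... + 20/2 + 20/1 = 20·H_{20}.
H_{20} = 3.59774, so E[T] = 71.95479.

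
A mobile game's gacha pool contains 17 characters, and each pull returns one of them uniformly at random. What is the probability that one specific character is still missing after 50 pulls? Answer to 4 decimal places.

On each pull the fixed character fails to appear with probability 16/17.
P(still missing after 50) = (16/17)^50 = 0.04826.

0.0483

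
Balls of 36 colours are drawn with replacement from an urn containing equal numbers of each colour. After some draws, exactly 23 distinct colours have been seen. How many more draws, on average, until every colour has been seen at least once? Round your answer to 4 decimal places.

114.4848

The wait to go from k to k+1 distinct colours is geometric with mean 36/(36-k).
Sum over k = 23,...,35: E = 36/13 + 36/12 + 36/11 + ... + 36/2 + 36/1 = 114.48482.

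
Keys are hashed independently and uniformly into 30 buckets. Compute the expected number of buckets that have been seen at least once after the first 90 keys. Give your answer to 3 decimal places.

For each bucket, P(seen in 90 keys) = 1 - (29/30)^90 = 0.9527.
By linearity of expectation, E[distinct seen] = 30·(1 - (29/30)^90) = 28.5809.

28.581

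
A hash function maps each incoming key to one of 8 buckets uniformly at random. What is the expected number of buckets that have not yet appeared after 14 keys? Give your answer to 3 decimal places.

1.234

For each bucket, P(unseen after 14) = (7/8)^14 = 0.1542.
By linearity of expectation, E[unseen] = 8·(7/8)^14 = 1.2337.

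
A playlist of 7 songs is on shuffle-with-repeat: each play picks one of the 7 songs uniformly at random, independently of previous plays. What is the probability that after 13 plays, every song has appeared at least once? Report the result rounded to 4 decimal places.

0.2973

By inclusion–exclusion over which songs are missing,
P(all seen) = Σ_{j=0}^{7} (-1)^j C(7,j)((7-j)/7)^13
= 1.00000 - 0.94360 + 0.26458 - 0.02424 + 0.00058 - 0.00000 + 0.00000 - 0.00000
= 0.29731.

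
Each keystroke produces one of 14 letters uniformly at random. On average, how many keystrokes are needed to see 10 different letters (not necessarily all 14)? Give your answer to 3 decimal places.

16.355

Going from k to k+1 distinct takes a geometric number of keystrokes with mean 14/(14-k).
Sum over k = 0,...,9: E = 14/14 + 14/13 + 14/12 + ... + 14/6 + 14/5 = 16.3552.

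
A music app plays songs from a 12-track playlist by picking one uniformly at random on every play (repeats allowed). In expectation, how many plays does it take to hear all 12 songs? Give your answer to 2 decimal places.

37.24

After k distinct songs have appeared, the next play gives a new one with probability (12-k)/12, so the expected wait for the (k+1)-th is 12/(12-k).
E[T] = 12/12 + 12/11 + 12/10 + ... + 12/2 + 12/1 = 12·H_{12}.
H_{12} = 3.103, so E[T] = 37.239.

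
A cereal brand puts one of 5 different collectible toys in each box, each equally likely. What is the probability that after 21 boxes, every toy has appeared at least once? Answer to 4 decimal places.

0.9541

By inclusion–exclusion over which toys are missing,
P(all seen) = Σ_{j=0}^{5} (-1)^j C(5,j)((5-j)/5)^21
= 1.00000 - 0.04612 + 0.00022 - 0.00000 + 0.00000 - 0.00000
= 0.95410.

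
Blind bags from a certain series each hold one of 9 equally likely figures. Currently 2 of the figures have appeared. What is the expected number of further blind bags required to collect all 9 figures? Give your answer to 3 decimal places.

With k distinct figures already seen, the next new one takes an expected 9/(9-k) blind bags.
Sum over k = 2,...,8: E = 9/7 + 9/6 + 9/5 + ... + 9/2 + 9/1 = 23.3357.

23.336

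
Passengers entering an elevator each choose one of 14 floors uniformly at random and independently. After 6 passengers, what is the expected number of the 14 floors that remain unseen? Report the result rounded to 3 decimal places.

8.975

For each floor, P(unseen after 6) = (13/14)^6 = 0.6410.
By linearity of expectation, E[unseen] = 14·(13/14)^6 = 8.9747.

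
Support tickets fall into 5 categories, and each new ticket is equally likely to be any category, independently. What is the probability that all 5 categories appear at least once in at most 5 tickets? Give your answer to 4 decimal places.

Let A_i be the event that category i is missing after 5 tickets. By inclusion–exclusion on the A_i,
P(all seen) = Σ_{j=0}^{5} (-1)^j C(5,j)((5-j)/5)^5
= 1.00000 - 1.63840 + 0.77760 - 0.10240 + 0.00160 - 0.00000
= 0.03840.

0.0384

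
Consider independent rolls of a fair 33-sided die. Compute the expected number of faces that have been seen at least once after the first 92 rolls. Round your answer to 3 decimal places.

31.055

For each face, P(seen in 92 rolls) = 1 - (32/33)^92 = 0.9410.
By linearity of expectation, E[distinct seen] = 33·(1 - (32/33)^92) = 31.0545.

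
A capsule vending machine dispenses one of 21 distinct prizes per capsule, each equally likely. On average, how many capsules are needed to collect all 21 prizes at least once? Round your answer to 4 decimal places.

After k distinct prizes have appeared, the next capsule gives a new one with probability (21-k)/21, so the expected wait for the (k+1)-th is 21/(21-k).
E[T] = 21/21 + 21/20 + 21/19 + ... + 21/2 + 21/1 = 21·H_{21}.
H_{21} = 3.64536, so E[T] = 76.55253.

76.5525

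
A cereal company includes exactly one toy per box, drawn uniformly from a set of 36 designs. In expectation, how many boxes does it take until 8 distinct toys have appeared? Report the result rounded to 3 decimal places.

8.906

With k distinct toys already seen, the next new one arrives after an expected 36/(36-k) boxes.
Sum over k = 0,...,7: E = 36/36 + 36/35 + 36/34 + ... + 36/30 + 36/29 = 8.9060.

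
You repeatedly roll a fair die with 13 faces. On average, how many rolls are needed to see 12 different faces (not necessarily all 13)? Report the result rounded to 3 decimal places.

28.342

With k distinct faces already seen, the next new one arrives after an expected 13/(13-k) rolls.
Sum over k = 0,...,11: E = 13/13 + 13/12 + 13/11 + ... + 13/3 + 13/2 = 28.3417.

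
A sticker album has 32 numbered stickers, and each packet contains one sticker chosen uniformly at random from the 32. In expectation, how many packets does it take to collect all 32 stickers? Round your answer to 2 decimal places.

After k distinct stickers have appeared, the next packet gives a new one with probability (32-k)/32, so the expected wait for the (k+1)-th is 32/(32-k).
E[T] = 32/32 + 32/31 + 32/30 + ... + 32/2 + 32/1 = 32·H_{32}.
H_{32} = 4.058, so E[T] = 129.872.

129.87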